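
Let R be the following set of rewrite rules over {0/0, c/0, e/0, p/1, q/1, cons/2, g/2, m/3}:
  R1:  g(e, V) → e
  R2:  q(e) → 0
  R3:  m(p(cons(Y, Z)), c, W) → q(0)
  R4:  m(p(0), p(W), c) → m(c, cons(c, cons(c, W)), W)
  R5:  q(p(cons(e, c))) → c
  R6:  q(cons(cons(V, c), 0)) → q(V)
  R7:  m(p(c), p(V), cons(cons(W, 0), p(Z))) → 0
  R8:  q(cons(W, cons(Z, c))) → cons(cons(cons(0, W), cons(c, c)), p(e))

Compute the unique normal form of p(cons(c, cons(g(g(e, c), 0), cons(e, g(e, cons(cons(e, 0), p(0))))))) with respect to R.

1. p(cons(c, cons(g(g(e, c), 0), cons(e, g(e, cons(cons(e, 0), p(0)))))))  →  p(cons(c, cons(g(e, 0), cons(e, g(e, cons(cons(e, 0), p(0)))))))   [R1 at 1.2.1.1]
2. p(cons(c, cons(g(e, 0), cons(e, g(e, cons(cons(e, 0), p(0)))))))  →  p(cons(c, cons(e, cons(e, g(e, cons(cons(e, 0), p(0)))))))   [R1 at 1.2.1]
3. p(cons(c, cons(e, cons(e, g(e, cons(cons(e, 0), p(0)))))))  →  p(cons(c, cons(e, cons(e, e))))   [R1 at 1.2.2.2]

p(cons(c, cons(e, cons(e, e))))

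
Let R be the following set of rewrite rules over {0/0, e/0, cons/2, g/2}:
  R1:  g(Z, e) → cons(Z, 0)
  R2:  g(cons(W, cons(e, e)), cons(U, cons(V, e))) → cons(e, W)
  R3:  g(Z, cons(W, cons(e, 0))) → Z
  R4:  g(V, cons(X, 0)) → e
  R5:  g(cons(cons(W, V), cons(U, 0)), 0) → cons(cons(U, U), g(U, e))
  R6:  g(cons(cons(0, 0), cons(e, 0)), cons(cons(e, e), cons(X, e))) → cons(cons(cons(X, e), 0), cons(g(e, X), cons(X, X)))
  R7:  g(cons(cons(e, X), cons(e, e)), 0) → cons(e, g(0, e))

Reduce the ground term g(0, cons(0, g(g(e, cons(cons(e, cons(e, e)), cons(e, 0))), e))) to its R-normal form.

0

1. g(0, cons(0, g(g(e, cons(cons(e, cons(e, e)), cons(e, 0))), e)))  →  g(0, cons(0, cons(g(e, cons(cons(e, cons(e, e)), cons(e, 0))), 0)))   [R1 at 2.2]
2. g(0, cons(0, cons(g(e, cons(cons(e, cons(e, e)), cons(e, 0))), 0)))  →  g(0, cons(0, cons(e, 0)))   [R3 at 2.2.1]
3. g(0, cons(0, cons(e, 0)))  →  0   [R3 at ε]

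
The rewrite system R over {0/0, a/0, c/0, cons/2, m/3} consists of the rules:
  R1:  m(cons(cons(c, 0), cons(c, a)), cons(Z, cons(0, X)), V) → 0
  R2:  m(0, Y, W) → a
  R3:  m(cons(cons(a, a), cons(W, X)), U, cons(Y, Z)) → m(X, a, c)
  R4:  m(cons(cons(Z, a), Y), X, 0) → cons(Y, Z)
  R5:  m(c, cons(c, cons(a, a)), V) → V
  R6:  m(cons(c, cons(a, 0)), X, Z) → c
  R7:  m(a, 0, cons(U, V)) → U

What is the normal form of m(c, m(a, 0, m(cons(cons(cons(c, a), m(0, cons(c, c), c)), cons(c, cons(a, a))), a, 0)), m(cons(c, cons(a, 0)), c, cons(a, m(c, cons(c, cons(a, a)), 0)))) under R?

c

1. m(c, m(a, 0, m(cons(cons(cons(c, a), m(0, cons(c, c), c)), cons(c, cons(a, a))), a, 0)), m(cons(c, cons(a, 0)), c, cons(a, m(c, cons(c, cons(a, a)), 0))))  →  m(c, m(a, 0, m(cons(cons(cons(c, a), a), cons(c, cons(a, a))), a, 0)), m(cons(c, cons(a, 0)), c, cons(a, m(c, cons(c, cons(a, a)), 0))))   [R2 at 2.3.1.1.2]
2. m(c, m(a, 0, m(cons(cons(cons(c, a), a), cons(c, cons(a, a))), a, 0)), m(cons(c, cons(a, 0)), c, cons(a, m(c, cons(c, cons(a, a)), 0))))  →  m(c, m(a, 0, cons(cons(c, cons(a, a)), cons(c, a))), m(cons(c, cons(a, 0)), c, cons(a, m(c, cons(c, cons(a, a)), 0))))   [R4 at 2.3]
3. m(c, m(a, 0, cons(cons(c, cons(a, a)), cons(c, a))), m(cons(c, cons(a, 0)), c, cons(a, m(c, cons(c, cons(a, a)), 0))))  →  m(c, cons(c, cons(a, a)), m(cons(c, cons(a, 0)), c, cons(a, m(c, cons(c, cons(a, a)), 0))))   [R7 at 2]
4. m(c, cons(c, cons(a, a)), m(cons(c, cons(a, 0)), c, cons(a, m(c, cons(c, cons(a, a)), 0))))  →  m(cons(c, cons(a, 0)), c, cons(a, m(c, cons(c, cons(a, a)), 0)))   [R5 at ε]
5. m(cons(c, cons(a, 0)), c, cons(a, m(c, cons(c, cons(a, a)), 0)))  →  c   [R6 at ε]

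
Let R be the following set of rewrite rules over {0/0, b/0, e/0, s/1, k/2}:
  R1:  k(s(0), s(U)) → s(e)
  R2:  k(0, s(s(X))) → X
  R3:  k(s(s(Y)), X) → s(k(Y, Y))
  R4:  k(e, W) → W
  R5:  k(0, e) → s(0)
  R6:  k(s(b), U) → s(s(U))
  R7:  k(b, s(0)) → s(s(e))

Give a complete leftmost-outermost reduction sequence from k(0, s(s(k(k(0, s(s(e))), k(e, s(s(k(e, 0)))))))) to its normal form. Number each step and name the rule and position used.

1. k(0, s(s(k(k(0, s(s(e))), k(e, s(s(k(e, 0))))))))  →  k(k(0, s(s(e))), k(e, s(s(k(e, 0)))))   [R2 at ε]
2. k(k(0, s(s(e))), k(e, s(s(k(e, 0)))))  →  k(e, k(e, s(s(k(e, 0)))))   [R2 at 1]
3. k(e, k(e, s(s(k(e, 0)))))  →  k(e, s(s(k(e, 0))))   [R4 at ε]
4. k(e, s(s(k(e, 0))))  →  s(s(k(e, 0)))   [R4 at ε]
5. s(s(k(e, 0)))  →  s(s(0))   [R4 at 1.1]

s(s(0))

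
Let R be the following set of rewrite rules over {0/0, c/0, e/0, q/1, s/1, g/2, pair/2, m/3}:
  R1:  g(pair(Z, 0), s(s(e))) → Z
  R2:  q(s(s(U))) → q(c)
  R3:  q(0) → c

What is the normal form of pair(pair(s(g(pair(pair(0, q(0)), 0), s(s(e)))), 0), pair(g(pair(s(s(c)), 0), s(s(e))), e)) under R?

1. pair(pair(s(g(pair(pair(0, q(0)), 0), s(s(e)))), 0), pair(g(pair(s(s(c)), 0), s(s(e))), e))  →  pair(pair(s(pair(0, q(0))), 0), pair(g(pair(s(s(c)), 0), s(s(e))), e))   [R1 at 1.1.1]
2. pair(pair(s(pair(0, q(0))), 0), pair(g(pair(s(s(c)), 0), s(s(e))), e))  →  pair(pair(s(pair(0, c)), 0), pair(g(pair(s(s(c)), 0), s(s(e))), e))   [R3 at 1.1.1.2]
3. pair(pair(s(pair(0, c)), 0), pair(g(pair(s(s(c)), 0), s(s(e))), e))  →  pair(pair(s(pair(0, c)), 0), pair(s(s(c)), e))   [R1 at 2.1]

pair(pair(s(pair(0, c)), 0), pair(s(s(c)), e))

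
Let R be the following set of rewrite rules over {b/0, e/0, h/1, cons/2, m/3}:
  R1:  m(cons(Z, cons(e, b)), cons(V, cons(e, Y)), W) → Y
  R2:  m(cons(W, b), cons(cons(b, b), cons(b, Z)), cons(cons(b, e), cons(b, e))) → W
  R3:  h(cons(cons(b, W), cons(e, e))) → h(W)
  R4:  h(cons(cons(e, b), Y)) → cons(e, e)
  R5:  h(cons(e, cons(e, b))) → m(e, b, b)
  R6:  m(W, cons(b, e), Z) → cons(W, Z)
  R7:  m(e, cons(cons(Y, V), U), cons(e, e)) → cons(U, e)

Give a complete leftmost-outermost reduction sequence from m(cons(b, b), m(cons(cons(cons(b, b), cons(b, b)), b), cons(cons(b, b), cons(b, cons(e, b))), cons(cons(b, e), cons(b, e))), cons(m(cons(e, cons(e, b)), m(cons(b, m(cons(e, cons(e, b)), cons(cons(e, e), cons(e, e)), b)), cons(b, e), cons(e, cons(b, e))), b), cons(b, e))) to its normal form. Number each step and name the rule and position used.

b

1. m(cons(b, b), m(cons(cons(cons(b, b), cons(b, b)), b), cons(cons(b, b), cons(b, cons(e, b))), cons(cons(b, e), cons(b, e))), cons(m(cons(e, cons(e, b)), m(cons(b, m(cons(e, cons(e, b)), cons(cons(e, e), cons(e, e)), b)), cons(b, e), cons(e, cons(b, e))), b), cons(b, e)))  →  m(cons(b, b), cons(cons(b, b), cons(b, b)), cons(m(cons(e, cons(e, b)), m(cons(b, m(cons(e, cons(e, b)), cons(cons(e, e), cons(e, e)), b)), cons(b, e), cons(e, cons(b, e))), b), cons(b, e)))   [R2 at 2]
2. m(cons(b, b), cons(cons(b, b), cons(b, b)), cons(m(cons(e, cons(e, b)), m(cons(b, m(cons(e, cons(e, b)), cons(cons(e, e), cons(e, e)), b)), cons(b, e), cons(e, cons(b, e))), b), cons(b, e)))  →  m(cons(b, b), cons(cons(b, b), cons(b, b)), cons(m(cons(e, cons(e, b)), cons(cons(b, m(cons(e, cons(e, b)), cons(cons(e, e), cons(e, e)), b)), cons(e, cons(b, e))), b), cons(b, e)))   [R6 at 3.1.2]
3. m(cons(b, b), cons(cons(b, b), cons(b, b)), cons(m(cons(e, cons(e, b)), cons(cons(b, m(cons(e, cons(e, b)), cons(cons(e, e), cons(e, e)), b)), cons(e, cons(b, e))), b), cons(b, e)))  →  m(cons(b, b), cons(cons(b, b), cons(b, b)), cons(cons(b, e), cons(b, e)))   [R1 at 3.1]
4. m(cons(b, b), cons(cons(b, b), cons(b, b)), cons(cons(b, e), cons(b, e)))  →  b   [R2 at ε]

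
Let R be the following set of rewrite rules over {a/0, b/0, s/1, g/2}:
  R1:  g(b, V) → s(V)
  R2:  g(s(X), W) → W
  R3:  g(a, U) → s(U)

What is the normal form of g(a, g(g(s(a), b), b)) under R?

1. g(a, g(g(s(a), b), b))  →  s(g(g(s(a), b), b))   [R3 at ε]
2. s(g(g(s(a), b), b))  →  s(g(b, b))   [R2 at 1.1]
3. s(g(b, b))  →  s(s(b))   [R1 at 1]

s(s(b))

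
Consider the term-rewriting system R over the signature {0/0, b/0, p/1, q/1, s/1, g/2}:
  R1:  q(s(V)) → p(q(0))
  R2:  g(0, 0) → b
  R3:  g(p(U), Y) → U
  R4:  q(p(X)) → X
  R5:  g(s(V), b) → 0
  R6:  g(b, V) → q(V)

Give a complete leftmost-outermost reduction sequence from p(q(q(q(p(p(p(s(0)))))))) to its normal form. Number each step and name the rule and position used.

p(s(0))

1. p(q(q(q(p(p(p(s(0))))))))  →  p(q(q(p(p(s(0))))))   [R4 at 1.1.1]
2. p(q(q(p(p(s(0))))))  →  p(q(p(s(0))))   [R4 at 1.1]
3. p(q(p(s(0))))  →  p(s(0))   [R4 at 1]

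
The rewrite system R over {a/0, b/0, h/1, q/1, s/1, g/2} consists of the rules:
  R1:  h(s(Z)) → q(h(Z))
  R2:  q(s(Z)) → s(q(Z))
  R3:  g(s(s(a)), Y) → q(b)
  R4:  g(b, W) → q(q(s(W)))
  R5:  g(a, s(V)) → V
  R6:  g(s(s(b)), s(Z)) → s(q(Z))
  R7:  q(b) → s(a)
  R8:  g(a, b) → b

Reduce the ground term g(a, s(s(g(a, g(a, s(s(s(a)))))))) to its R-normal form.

s(s(a))

1. g(a, s(s(g(a, g(a, s(s(s(a))))))))  →  s(g(a, g(a, s(s(s(a))))))   [R5 at ε]
2. s(g(a, g(a, s(s(s(a))))))  →  s(g(a, s(s(a))))   [R5 at 1.2]
3. s(g(a, s(s(a))))  →  s(s(a))   [R5 at 1]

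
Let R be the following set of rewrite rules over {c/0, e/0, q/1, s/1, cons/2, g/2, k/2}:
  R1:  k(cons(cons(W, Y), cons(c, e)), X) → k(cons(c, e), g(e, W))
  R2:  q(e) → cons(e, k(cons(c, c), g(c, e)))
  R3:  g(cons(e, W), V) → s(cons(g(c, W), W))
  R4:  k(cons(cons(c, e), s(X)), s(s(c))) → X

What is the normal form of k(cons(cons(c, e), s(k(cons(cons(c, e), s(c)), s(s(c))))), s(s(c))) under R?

c

1. k(cons(cons(c, e), s(k(cons(cons(c, e), s(c)), s(s(c))))), s(s(c)))  →  k(cons(cons(c, e), s(c)), s(s(c)))   [R4 at ε]
2. k(cons(cons(c, e), s(c)), s(s(c)))  →  c   [R4 at ε]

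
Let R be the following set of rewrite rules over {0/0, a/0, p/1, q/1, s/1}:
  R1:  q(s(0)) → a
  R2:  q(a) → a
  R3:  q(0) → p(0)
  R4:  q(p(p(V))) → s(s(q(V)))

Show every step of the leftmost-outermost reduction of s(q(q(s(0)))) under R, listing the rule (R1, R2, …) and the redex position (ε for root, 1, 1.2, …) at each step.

s(a)

1. s(q(q(s(0))))  →  s(q(a))   [R1 at 1.1]
2. s(q(a))  →  s(a)   [R2 at 1]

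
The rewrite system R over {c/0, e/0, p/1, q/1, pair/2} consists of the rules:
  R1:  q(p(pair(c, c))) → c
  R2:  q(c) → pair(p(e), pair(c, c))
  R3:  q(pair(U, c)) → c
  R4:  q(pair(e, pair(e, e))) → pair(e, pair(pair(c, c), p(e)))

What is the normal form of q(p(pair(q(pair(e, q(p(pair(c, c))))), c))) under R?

1. q(p(pair(q(pair(e, q(p(pair(c, c))))), c)))  →  q(p(pair(q(pair(e, c)), c)))   [R1 at 1.1.1.1.2]
2. q(p(pair(q(pair(e, c)), c)))  →  q(p(pair(c, c)))   [R3 at 1.1.1]
3. q(p(pair(c, c)))  →  c   [R1 at ε]

c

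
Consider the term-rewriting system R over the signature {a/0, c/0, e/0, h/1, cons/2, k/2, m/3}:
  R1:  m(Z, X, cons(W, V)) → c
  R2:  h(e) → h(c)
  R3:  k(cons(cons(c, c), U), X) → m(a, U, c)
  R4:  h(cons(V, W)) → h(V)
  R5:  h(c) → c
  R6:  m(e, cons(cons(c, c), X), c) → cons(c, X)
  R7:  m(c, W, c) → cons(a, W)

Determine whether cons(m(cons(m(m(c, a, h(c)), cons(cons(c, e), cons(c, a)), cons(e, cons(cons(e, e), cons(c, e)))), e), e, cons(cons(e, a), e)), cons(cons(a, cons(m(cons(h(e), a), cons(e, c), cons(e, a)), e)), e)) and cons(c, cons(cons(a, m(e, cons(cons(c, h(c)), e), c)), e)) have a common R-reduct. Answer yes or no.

Reduce t₁ = cons(m(cons(m(m(c, a, h(c)), cons(cons(c, e), cons(c, a)), cons(e, cons(cons(e, e), cons(c, e)))), e), e, cons(cons(e, a), e)), cons(cons(a, cons(m(cons(h(e), a), cons(e, c), cons(e, a)), e)), e)):
1. cons(m(cons(m(m(c, a, h(c)), cons(cons(c, e), cons(c, a)), cons(e, cons(cons(e, e), cons(c, e)))), e), e, cons(cons(e, a), e)), cons(cons(a, cons(m(cons(h(e), a), cons(e, c), cons(e, a)), e)), e))  →  cons(c, cons(cons(a, cons(m(cons(h(e), a), cons(e, c), cons(e, a)), e)), e))   [R1 at 1]
2. cons(c, cons(cons(a, cons(m(cons(h(e), a), cons(e, c), cons(e, a)), e)), e))  →  cons(c, cons(cons(a, cons(c, e)), e))   [R1 at 2.1.2.1]

Reduce t₂ = cons(c, cons(cons(a, m(e, cons(cons(c, h(c)), e), c)), e)):
1. cons(c, cons(cons(a, m(e, cons(cons(c, h(c)), e), c)), e))  →  cons(c, cons(cons(a, m(e, cons(cons(c, c), e), c)), e))   [R5 at 2.1.2.2.1.2]
2. cons(c, cons(cons(a, m(e, cons(cons(c, c), e), c)), e))  →  cons(c, cons(cons(a, cons(c, e)), e))   [R6 at 2.1.2]

yes — NF(t₁) = cons(c, cons(cons(a, cons(c, e)), e)), NF(t₂) = cons(c, cons(cons(a, cons(c, e)), e))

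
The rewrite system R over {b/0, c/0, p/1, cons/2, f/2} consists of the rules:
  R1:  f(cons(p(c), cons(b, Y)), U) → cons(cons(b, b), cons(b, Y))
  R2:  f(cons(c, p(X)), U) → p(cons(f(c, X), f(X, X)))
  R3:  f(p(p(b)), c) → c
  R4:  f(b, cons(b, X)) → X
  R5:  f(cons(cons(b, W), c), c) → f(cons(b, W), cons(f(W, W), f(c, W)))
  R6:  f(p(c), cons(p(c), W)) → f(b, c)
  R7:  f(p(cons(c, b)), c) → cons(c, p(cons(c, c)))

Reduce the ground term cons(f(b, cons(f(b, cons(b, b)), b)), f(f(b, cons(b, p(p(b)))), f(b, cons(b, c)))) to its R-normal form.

1. cons(f(b, cons(f(b, cons(b, b)), b)), f(f(b, cons(b, p(p(b)))), f(b, cons(b, c))))  →  cons(f(b, cons(b, b)), f(f(b, cons(b, p(p(b)))), f(b, cons(b, c))))   [R4 at 1.2.1]
2. cons(f(b, cons(b, b)), f(f(b, cons(b, p(p(b)))), f(b, cons(b, c))))  →  cons(b, f(f(b, cons(b, p(p(b)))), f(b, cons(b, c))))   [R4 at 1]
3. cons(b, f(f(b, cons(b, p(p(b)))), f(b, cons(b, c))))  →  cons(b, f(p(p(b)), f(b, cons(b, c))))   [R4 at 2.1]
4. cons(b, f(p(p(b)), f(b, cons(b, c))))  →  cons(b, f(p(p(b)), c))   [R4 at 2.2]
5. cons(b, f(p(p(b)), c))  →  cons(b, c)   [R3 at 2]

cons(b, c)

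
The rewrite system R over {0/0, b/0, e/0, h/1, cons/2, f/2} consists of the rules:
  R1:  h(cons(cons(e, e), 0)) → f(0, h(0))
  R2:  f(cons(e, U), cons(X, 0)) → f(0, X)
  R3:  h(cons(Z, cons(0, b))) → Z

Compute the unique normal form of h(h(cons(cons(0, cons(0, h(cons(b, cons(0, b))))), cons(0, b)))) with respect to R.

1. h(h(cons(cons(0, cons(0, h(cons(b, cons(0, b))))), cons(0, b))))  →  h(cons(0, cons(0, h(cons(b, cons(0, b))))))   [R3 at 1]
2. h(cons(0, cons(0, h(cons(b, cons(0, b))))))  →  h(cons(0, cons(0, b)))   [R3 at 1.2.2]
3. h(cons(0, cons(0, b)))  →  0   [R3 at ε]

0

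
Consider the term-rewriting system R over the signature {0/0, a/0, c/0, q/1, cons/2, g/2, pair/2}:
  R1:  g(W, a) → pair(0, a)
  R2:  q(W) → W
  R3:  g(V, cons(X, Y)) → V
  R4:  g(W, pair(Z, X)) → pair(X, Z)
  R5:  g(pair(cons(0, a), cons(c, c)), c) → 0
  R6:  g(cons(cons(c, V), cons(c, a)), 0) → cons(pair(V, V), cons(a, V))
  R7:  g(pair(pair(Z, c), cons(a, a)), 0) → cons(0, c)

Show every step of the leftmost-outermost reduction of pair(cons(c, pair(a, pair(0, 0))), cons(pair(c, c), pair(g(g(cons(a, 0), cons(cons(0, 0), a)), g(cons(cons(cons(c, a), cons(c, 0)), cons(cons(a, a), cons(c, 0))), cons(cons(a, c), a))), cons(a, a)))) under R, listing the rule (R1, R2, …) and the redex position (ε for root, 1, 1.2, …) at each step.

1. pair(cons(c, pair(a, pair(0, 0))), cons(pair(c, c), pair(g(g(cons(a, 0), cons(cons(0, 0), a)), g(cons(cons(cons(c, a), cons(c, 0)), cons(cons(a, a), cons(c, 0))), cons(cons(a, c), a))), cons(a, a))))  →  pair(cons(c, pair(a, pair(0, 0))), cons(pair(c, c), pair(g(cons(a, 0), g(cons(cons(cons(c, a), cons(c, 0)), cons(cons(a, a), cons(c, 0))), cons(cons(a, c), a))), cons(a, a))))   [R3 at 2.2.1.1]
2. pair(cons(c, pair(a, pair(0, 0))), cons(pair(c, c), pair(g(cons(a, 0), g(cons(cons(cons(c, a), cons(c, 0)), cons(cons(a, a), cons(c, 0))), cons(cons(a, c), a))), cons(a, a))))  →  pair(cons(c, pair(a, pair(0, 0))), cons(pair(c, c), pair(g(cons(a, 0), cons(cons(cons(c, a), cons(c, 0)), cons(cons(a, a), cons(c, 0)))), cons(a, a))))   [R3 at 2.2.1.2]
3. pair(cons(c, pair(a, pair(0, 0))), cons(pair(c, c), pair(g(cons(a, 0), cons(cons(cons(c, a), cons(c, 0)), cons(cons(a, a), cons(c, 0)))), cons(a, a))))  →  pair(cons(c, pair(a, pair(0, 0))), cons(pair(c, c), pair(cons(a, 0), cons(a, a))))   [R3 at 2.2.1]

pair(cons(c, pair(a, pair(0, 0))), cons(pair(c, c), pair(cons(a, 0), cons(a, a))))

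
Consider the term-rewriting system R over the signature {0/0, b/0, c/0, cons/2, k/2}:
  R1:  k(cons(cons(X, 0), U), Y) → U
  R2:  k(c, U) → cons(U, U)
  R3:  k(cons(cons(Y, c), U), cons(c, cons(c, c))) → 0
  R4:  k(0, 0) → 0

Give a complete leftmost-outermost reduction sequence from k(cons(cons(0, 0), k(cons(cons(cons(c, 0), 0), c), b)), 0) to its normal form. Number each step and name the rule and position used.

c

1. k(cons(cons(0, 0), k(cons(cons(cons(c, 0), 0), c), b)), 0)  →  k(cons(cons(cons(c, 0), 0), c), b)   [R1 at ε]
2. k(cons(cons(cons(c, 0), 0), c), b)  →  c   [R1 at ε]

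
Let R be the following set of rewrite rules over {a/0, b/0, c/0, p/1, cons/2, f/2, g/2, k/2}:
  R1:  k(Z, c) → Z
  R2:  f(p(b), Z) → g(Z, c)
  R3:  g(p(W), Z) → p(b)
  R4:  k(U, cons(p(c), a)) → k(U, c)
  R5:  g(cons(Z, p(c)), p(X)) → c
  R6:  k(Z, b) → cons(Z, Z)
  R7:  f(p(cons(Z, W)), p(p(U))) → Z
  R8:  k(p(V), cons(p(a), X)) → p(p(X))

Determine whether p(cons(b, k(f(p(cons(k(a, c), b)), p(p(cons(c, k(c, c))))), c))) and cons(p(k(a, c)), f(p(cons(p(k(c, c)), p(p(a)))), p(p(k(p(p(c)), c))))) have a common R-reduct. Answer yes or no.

Reduce t₁ = p(cons(b, k(f(p(cons(k(a, c), b)), p(p(cons(c, k(c, c))))), c))):
1. p(cons(b, k(f(p(cons(k(a, c), b)), p(p(cons(c, k(c, c))))), c)))  →  p(cons(b, f(p(cons(k(a, c), b)), p(p(cons(c, k(c, c)))))))   [R1 at 1.2]
2. p(cons(b, f(p(cons(k(a, c), b)), p(p(cons(c, k(c, c)))))))  →  p(cons(b, k(a, c)))   [R7 at 1.2]
3. p(cons(b, k(a, c)))  →  p(cons(b, a))   [R1 at 1.2]

Reduce t₂ = cons(p(k(a, c)), f(p(cons(p(k(c, c)), p(p(a)))), p(p(k(p(p(c)), c))))):
1. cons(p(k(a, c)), f(p(cons(p(k(c, c)), p(p(a)))), p(p(k(p(p(c)), c)))))  →  cons(p(a), f(p(cons(p(k(c, c)), p(p(a)))), p(p(k(p(p(c)), c)))))   [R1 at 1.1]
2. cons(p(a), f(p(cons(p(k(c, c)), p(p(a)))), p(p(k(p(p(c)), c)))))  →  cons(p(a), p(k(c, c)))   [R7 at 2]
3. cons(p(a), p(k(c, c)))  →  cons(p(a), p(c))   [R1 at 2.1]

no — NF(t₁) = p(cons(b, a)), NF(t₂) = cons(p(a), p(c))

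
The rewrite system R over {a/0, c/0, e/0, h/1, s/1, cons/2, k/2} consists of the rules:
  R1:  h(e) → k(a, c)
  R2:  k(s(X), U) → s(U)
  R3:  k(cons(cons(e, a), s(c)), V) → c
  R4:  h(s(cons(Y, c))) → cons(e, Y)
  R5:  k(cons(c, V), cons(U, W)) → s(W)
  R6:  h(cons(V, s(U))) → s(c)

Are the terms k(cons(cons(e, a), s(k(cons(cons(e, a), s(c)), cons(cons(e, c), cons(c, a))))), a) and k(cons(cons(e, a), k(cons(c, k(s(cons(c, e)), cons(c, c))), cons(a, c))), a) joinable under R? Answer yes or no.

Reduce t₁ = k(cons(cons(e, a), s(k(cons(cons(e, a), s(c)), cons(cons(e, c), cons(c, a))))), a):
1. k(cons(cons(e, a), s(k(cons(cons(e, a), s(c)), cons(cons(e, c), cons(c, a))))), a)  →  k(cons(cons(e, a), s(c)), a)   [R3 at 1.2.1]
2. k(cons(cons(e, a), s(c)), a)  →  c   [R3 at ε]

Reduce t₂ = k(cons(cons(e, a), k(cons(c, k(s(cons(c, e)), cons(c, c))), cons(a, c))), a):
1. k(cons(cons(e, a), k(cons(c, k(s(cons(c, e)), cons(c, c))), cons(a, c))), a)  →  k(cons(cons(e, a), s(c)), a)   [R5 at 1.2]
2. k(cons(cons(e, a), s(c)), a)  →  c   [R3 at ε]

yes — NF(t₁) = c, NF(t₂) = c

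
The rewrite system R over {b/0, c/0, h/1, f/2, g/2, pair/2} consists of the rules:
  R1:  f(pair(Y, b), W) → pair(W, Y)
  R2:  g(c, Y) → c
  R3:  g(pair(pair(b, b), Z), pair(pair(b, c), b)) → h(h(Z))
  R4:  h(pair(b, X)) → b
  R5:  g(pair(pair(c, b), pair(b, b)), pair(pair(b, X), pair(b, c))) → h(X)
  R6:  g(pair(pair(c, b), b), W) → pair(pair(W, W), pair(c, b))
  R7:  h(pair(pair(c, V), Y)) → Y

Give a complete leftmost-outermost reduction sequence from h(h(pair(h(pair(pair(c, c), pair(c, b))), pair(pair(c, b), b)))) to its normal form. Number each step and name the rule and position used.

b

1. h(h(pair(h(pair(pair(c, c), pair(c, b))), pair(pair(c, b), b))))  →  h(h(pair(pair(c, b), pair(pair(c, b), b))))   [R7 at 1.1.1]
2. h(h(pair(pair(c, b), pair(pair(c, b), b))))  →  h(pair(pair(c, b), b))   [R7 at 1]
3. h(pair(pair(c, b), b))  →  b   [R7 at ε]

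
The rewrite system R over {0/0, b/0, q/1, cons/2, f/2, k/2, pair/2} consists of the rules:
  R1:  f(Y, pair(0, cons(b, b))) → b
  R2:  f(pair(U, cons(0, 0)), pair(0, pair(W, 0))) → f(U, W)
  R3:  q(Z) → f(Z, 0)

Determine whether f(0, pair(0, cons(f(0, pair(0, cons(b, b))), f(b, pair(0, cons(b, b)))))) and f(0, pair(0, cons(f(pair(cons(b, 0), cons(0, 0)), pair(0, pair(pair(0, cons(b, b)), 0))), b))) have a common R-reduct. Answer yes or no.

Reduce t₁ = f(0, pair(0, cons(f(0, pair(0, cons(b, b))), f(b, pair(0, cons(b, b)))))):
1. f(0, pair(0, cons(f(0, pair(0, cons(b, b))), f(b, pair(0, cons(b, b))))))  →  f(0, pair(0, cons(b, f(b, pair(0, cons(b, b))))))   [R1 at 2.2.1]
2. f(0, pair(0, cons(b, f(b, pair(0, cons(b, b))))))  →  f(0, pair(0, cons(b, b)))   [R1 at 2.2.2]
3. f(0, pair(0, cons(b, b)))  →  b   [R1 at ε]

Reduce t₂ = f(0, pair(0, cons(f(pair(cons(b, 0), cons(0, 0)), pair(0, pair(pair(0, cons(b, b)), 0))), b))):
1. f(0, pair(0, cons(f(pair(cons(b, 0), cons(0, 0)), pair(0, pair(pair(0, cons(b, b)), 0))), b)))  →  f(0, pair(0, cons(f(cons(b, 0), pair(0, cons(b, b))), b)))   [R2 at 2.2.1]
2. f(0, pair(0, cons(f(cons(b, 0), pair(0, cons(b, b))), b)))  →  f(0, pair(0, cons(b, b)))   [R1 at 2.2.1]
3. f(0, pair(0, cons(b, b)))  →  b   [R1 at ε]

yes — NF(t₁) = b, NF(t₂) = b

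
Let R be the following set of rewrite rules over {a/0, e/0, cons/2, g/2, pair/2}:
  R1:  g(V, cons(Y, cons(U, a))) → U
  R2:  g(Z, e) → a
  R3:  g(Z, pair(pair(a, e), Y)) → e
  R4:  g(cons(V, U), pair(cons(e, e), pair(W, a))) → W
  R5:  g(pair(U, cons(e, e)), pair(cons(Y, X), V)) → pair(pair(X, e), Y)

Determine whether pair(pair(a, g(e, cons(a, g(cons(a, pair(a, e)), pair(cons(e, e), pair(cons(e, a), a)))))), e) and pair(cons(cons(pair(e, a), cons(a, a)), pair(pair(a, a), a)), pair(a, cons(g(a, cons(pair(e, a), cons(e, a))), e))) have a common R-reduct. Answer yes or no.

no — NF(t₁) = pair(pair(a, e), e), NF(t₂) = pair(cons(cons(pair(e, a), cons(a, a)), pair(pair(a, a), a)), pair(a, cons(e, e)))

Reduce t₁ = pair(pair(a, g(e, cons(a, g(cons(a, pair(a, e)), pair(cons(e, e), pair(cons(e, a), a)))))), e):
1. pair(pair(a, g(e, cons(a, g(cons(a, pair(a, e)), pair(cons(e, e), pair(cons(e, a), a)))))), e)  →  pair(pair(a, g(e, cons(a, cons(e, a)))), e)   [R4 at 1.2.2.2]
2. pair(pair(a, g(e, cons(a, cons(e, a)))), e)  →  pair(pair(a, e), e)   [R1 at 1.2]

Reduce t₂ = pair(cons(cons(pair(e, a), cons(a, a)), pair(pair(a, a), a)), pair(a, cons(g(a, cons(pair(e, a), cons(e, a))), e))):
1. pair(cons(cons(pair(e, a), cons(a, a)), pair(pair(a, a), a)), pair(a, cons(g(a, cons(pair(e, a), cons(e, a))), e)))  →  pair(cons(cons(pair(e, a), cons(a, a)), pair(pair(a, a), a)), pair(a, cons(e, e)))   [R1 at 2.2.1]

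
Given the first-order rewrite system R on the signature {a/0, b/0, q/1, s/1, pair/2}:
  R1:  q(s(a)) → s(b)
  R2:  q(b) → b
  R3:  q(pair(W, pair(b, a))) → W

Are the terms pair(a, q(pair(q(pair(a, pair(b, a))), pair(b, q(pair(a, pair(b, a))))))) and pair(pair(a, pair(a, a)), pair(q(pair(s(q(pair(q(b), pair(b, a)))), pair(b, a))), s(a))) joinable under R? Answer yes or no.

Reduce t₁ = pair(a, q(pair(q(pair(a, pair(b, a))), pair(b, q(pair(a, pair(b, a))))))):
1. pair(a, q(pair(q(pair(a, pair(b, a))), pair(b, q(pair(a, pair(b, a)))))))  →  pair(a, q(pair(a, pair(b, q(pair(a, pair(b, a)))))))   [R3 at 2.1.1]
2. pair(a, q(pair(a, pair(b, q(pair(a, pair(b, a)))))))  →  pair(a, q(pair(a, pair(b, a))))   [R3 at 2.1.2.2]
3. pair(a, q(pair(a, pair(b, a))))  →  pair(a, a)   [R3 at 2]

Reduce t₂ = pair(pair(a, pair(a, a)), pair(q(pair(s(q(pair(q(b), pair(b, a)))), pair(b, a))), s(a))):
1. pair(pair(a, pair(a, a)), pair(q(pair(s(q(pair(q(b), pair(b, a)))), pair(b, a))), s(a)))  →  pair(pair(a, pair(a, a)), pair(s(q(pair(q(b), pair(b, a)))), s(a)))   [R3 at 2.1]
2. pair(pair(a, pair(a, a)), pair(s(q(pair(q(b), pair(b, a)))), s(a)))  →  pair(pair(a, pair(a, a)), pair(s(q(b)), s(a)))   [R3 at 2.1.1]
3. pair(pair(a, pair(a, a)), pair(s(q(b)), s(a)))  →  pair(pair(a, pair(a, a)), pair(s(b), s(a)))   [R2 at 2.1.1]

no — NF(t₁) = pair(a, a), NF(t₂) = pair(pair(a, pair(a, a)), pair(s(b), s(a)))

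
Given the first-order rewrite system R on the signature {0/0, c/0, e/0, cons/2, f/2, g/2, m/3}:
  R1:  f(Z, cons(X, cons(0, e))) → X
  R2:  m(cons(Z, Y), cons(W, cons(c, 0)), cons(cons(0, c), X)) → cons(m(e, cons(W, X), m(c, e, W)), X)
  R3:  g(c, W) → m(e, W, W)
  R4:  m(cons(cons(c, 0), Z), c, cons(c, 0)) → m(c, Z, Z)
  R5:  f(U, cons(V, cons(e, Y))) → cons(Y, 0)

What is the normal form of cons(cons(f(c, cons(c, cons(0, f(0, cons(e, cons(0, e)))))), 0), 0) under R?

cons(cons(c, 0), 0)

1. cons(cons(f(c, cons(c, cons(0, f(0, cons(e, cons(0, e)))))), 0), 0)  →  cons(cons(f(c, cons(c, cons(0, e))), 0), 0)   [R1 at 1.1.2.2.2]
2. cons(cons(f(c, cons(c, cons(0, e))), 0), 0)  →  cons(cons(c, 0), 0)   [R1 at 1.1]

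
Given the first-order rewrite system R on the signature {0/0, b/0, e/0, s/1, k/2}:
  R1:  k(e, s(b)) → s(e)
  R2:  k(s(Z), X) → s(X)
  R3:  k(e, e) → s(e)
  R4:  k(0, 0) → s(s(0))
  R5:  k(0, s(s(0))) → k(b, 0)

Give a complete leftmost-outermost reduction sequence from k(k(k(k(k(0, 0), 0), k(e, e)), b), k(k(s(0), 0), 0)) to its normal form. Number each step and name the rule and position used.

s(s(0))

1. k(k(k(k(k(0, 0), 0), k(e, e)), b), k(k(s(0), 0), 0))  →  k(k(k(k(s(s(0)), 0), k(e, e)), b), k(k(s(0), 0), 0))   [R4 at 1.1.1.1]
2. k(k(k(k(s(s(0)), 0), k(e, e)), b), k(k(s(0), 0), 0))  →  k(k(k(s(0), k(e, e)), b), k(k(s(0), 0), 0))   [R2 at 1.1.1]
3. k(k(k(s(0), k(e, e)), b), k(k(s(0), 0), 0))  →  k(k(s(k(e, e)), b), k(k(s(0), 0), 0))   [R2 at 1.1]
4. k(k(s(k(e, e)), b), k(k(s(0), 0), 0))  →  k(s(b), k(k(s(0), 0), 0))   [R2 at 1]
5. k(s(b), k(k(s(0), 0), 0))  →  s(k(k(s(0), 0), 0))   [R2 at ε]
6. s(k(k(s(0), 0), 0))  →  s(k(s(0), 0))   [R2 at 1.1]
7. s(k(s(0), 0))  →  s(s(0))   [R2 at 1]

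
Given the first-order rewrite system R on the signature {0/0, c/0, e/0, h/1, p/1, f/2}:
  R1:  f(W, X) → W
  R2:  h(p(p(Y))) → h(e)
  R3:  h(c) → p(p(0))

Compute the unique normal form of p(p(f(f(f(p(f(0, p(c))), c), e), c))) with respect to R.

1. p(p(f(f(f(p(f(0, p(c))), c), e), c)))  →  p(p(f(f(p(f(0, p(c))), c), e)))   [R1 at 1.1]
2. p(p(f(f(p(f(0, p(c))), c), e)))  →  p(p(f(p(f(0, p(c))), c)))   [R1 at 1.1]
3. p(p(f(p(f(0, p(c))), c)))  →  p(p(p(f(0, p(c)))))   [R1 at 1.1]
4. p(p(p(f(0, p(c)))))  →  p(p(p(0)))   [R1 at 1.1.1]

p(p(p(0)))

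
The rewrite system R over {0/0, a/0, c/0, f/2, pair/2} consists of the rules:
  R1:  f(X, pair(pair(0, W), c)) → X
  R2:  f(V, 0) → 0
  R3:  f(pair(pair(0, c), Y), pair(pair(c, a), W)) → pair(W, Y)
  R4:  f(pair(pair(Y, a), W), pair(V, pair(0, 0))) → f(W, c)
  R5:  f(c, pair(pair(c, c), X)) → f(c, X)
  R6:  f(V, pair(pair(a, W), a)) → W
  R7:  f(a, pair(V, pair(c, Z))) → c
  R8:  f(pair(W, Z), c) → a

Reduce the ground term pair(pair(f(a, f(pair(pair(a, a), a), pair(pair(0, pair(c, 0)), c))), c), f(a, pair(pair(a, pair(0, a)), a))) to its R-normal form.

1. pair(pair(f(a, f(pair(pair(a, a), a), pair(pair(0, pair(c, 0)), c))), c), f(a, pair(pair(a, pair(0, a)), a)))  →  pair(pair(f(a, pair(pair(a, a), a)), c), f(a, pair(pair(a, pair(0, a)), a)))   [R1 at 1.1.2]
2. pair(pair(f(a, pair(pair(a, a), a)), c), f(a, pair(pair(a, pair(0, a)), a)))  →  pair(pair(a, c), f(a, pair(pair(a, pair(0, a)), a)))   [R6 at 1.1]
3. pair(pair(a, c), f(a, pair(pair(a, pair(0, a)), a)))  →  pair(pair(a, c), pair(0, a))   [R6 at 2]

pair(pair(a, c), pair(0, a))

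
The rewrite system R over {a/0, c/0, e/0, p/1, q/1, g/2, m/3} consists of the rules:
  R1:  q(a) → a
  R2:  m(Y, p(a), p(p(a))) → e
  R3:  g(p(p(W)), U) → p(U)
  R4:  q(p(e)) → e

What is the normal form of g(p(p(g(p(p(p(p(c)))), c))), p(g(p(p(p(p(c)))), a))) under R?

p(p(p(a)))

1. g(p(p(g(p(p(p(p(c)))), c))), p(g(p(p(p(p(c)))), a)))  →  p(p(g(p(p(p(p(c)))), a)))   [R3 at ε]
2. p(p(g(p(p(p(p(c)))), a)))  →  p(p(p(a)))   [R3 at 1.1]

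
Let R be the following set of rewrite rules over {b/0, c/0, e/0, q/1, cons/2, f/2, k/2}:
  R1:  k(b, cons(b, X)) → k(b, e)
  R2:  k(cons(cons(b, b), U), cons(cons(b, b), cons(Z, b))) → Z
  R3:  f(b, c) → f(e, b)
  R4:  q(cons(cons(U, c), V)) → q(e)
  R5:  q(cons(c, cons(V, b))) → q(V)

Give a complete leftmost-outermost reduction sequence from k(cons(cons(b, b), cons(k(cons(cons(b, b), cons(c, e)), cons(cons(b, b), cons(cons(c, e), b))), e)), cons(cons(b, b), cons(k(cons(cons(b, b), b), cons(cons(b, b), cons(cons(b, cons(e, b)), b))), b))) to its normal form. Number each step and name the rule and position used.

cons(b, cons(e, b))

1. k(cons(cons(b, b), cons(k(cons(cons(b, b), cons(c, e)), cons(cons(b, b), cons(cons(c, e), b))), e)), cons(cons(b, b), cons(k(cons(cons(b, b), b), cons(cons(b, b), cons(cons(b, cons(e, b)), b))), b)))  →  k(cons(cons(b, b), b), cons(cons(b, b), cons(cons(b, cons(e, b)), b)))   [R2 at ε]
2. k(cons(cons(b, b), b), cons(cons(b, b), cons(cons(b, cons(e, b)), b)))  →  cons(b, cons(e, b))   [R2 at ε]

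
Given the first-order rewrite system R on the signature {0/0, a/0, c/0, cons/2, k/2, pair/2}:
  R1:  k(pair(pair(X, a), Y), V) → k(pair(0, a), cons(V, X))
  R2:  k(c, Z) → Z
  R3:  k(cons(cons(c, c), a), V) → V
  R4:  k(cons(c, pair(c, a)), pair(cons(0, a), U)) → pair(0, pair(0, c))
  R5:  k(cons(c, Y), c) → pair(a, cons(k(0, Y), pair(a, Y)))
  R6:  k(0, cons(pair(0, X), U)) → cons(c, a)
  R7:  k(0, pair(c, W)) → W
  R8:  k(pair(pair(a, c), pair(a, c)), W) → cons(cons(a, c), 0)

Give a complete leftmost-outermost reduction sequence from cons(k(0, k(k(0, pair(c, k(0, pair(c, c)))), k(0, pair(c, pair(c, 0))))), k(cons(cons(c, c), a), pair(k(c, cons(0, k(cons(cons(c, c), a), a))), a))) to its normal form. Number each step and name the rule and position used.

1. cons(k(0, k(k(0, pair(c, k(0, pair(c, c)))), k(0, pair(c, pair(c, 0))))), k(cons(cons(c, c), a), pair(k(c, cons(0, k(cons(cons(c, c), a), a))), a)))  →  cons(k(0, k(k(0, pair(c, c)), k(0, pair(c, pair(c, 0))))), k(cons(cons(c, c), a), pair(k(c, cons(0, k(cons(cons(c, c), a), a))), a)))   [R7 at 1.2.1]
2. cons(k(0, k(k(0, pair(c, c)), k(0, pair(c, pair(c, 0))))), k(cons(cons(c, c), a), pair(k(c, cons(0, k(cons(cons(c, c), a), a))), a)))  →  cons(k(0, k(c, k(0, pair(c, pair(c, 0))))), k(cons(cons(c, c), a), pair(k(c, cons(0, k(cons(cons(c, c), a), a))), a)))   [R7 at 1.2.1]
3. cons(k(0, k(c, k(0, pair(c, pair(c, 0))))), k(cons(cons(c, c), a), pair(k(c, cons(0, k(cons(cons(c, c), a), a))), a)))  →  cons(k(0, k(0, pair(c, pair(c, 0)))), k(cons(cons(c, c), a), pair(k(c, cons(0, k(cons(cons(c, c), a), a))), a)))   [R2 at 1.2]
4. cons(k(0, k(0, pair(c, pair(c, 0)))), k(cons(cons(c, c), a), pair(k(c, cons(0, k(cons(cons(c, c), a), a))), a)))  →  cons(k(0, pair(c, 0)), k(cons(cons(c, c), a), pair(k(c, cons(0, k(cons(cons(c, c), a), a))), a)))   [R7 at 1.2]
5. cons(k(0, pair(c, 0)), k(cons(cons(c, c), a), pair(k(c, cons(0, k(cons(cons(c, c), a), a))), a)))  →  cons(0, k(cons(cons(c, c), a), pair(k(c, cons(0, k(cons(cons(c, c), a), a))), a)))   [R7 at 1]
6. cons(0, k(cons(cons(c, c), a), pair(k(c, cons(0, k(cons(cons(c, c), a), a))), a)))  →  cons(0, pair(k(c, cons(0, k(cons(cons(c, c), a), a))), a))   [R3 at 2]
7. cons(0, pair(k(c, cons(0, k(cons(cons(c, c), a), a))), a))  →  cons(0, pair(cons(0, k(cons(cons(c, c), a), a)), a))   [R2 at 2.1]
8. cons(0, pair(cons(0, k(cons(cons(c, c), a), a)), a))  →  cons(0, pair(cons(0, a), a))   [R3 at 2.1.2]

cons(0, pair(cons(0, a), a))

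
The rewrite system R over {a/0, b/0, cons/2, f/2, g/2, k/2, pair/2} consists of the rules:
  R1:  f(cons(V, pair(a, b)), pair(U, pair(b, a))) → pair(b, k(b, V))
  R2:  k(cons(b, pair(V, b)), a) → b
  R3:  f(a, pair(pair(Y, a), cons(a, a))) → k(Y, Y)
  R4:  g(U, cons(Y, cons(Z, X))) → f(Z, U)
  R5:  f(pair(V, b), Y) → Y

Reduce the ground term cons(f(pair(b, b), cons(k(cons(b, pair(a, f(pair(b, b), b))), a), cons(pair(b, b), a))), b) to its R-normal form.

cons(cons(b, cons(pair(b, b), a)), b)

1. cons(f(pair(b, b), cons(k(cons(b, pair(a, f(pair(b, b), b))), a), cons(pair(b, b), a))), b)  →  cons(cons(k(cons(b, pair(a, f(pair(b, b), b))), a), cons(pair(b, b), a)), b)   [R5 at 1]
2. cons(cons(k(cons(b, pair(a, f(pair(b, b), b))), a), cons(pair(b, b), a)), b)  →  cons(cons(k(cons(b, pair(a, b)), a), cons(pair(b, b), a)), b)   [R5 at 1.1.1.2.2]
3. cons(cons(k(cons(b, pair(a, b)), a), cons(pair(b, b), a)), b)  →  cons(cons(b, cons(pair(b, b), a)), b)   [R2 at 1.1]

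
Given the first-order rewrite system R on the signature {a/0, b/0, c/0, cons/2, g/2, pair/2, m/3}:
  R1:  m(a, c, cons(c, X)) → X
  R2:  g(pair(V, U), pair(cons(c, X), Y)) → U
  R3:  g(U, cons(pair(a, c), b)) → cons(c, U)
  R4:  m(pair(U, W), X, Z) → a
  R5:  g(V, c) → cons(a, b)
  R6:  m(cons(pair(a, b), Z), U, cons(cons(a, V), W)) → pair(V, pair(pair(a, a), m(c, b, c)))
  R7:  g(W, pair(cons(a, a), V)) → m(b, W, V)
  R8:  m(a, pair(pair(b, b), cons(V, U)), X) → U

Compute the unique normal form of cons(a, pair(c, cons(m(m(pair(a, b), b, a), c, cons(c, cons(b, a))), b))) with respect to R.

cons(a, pair(c, cons(cons(b, a), b)))

1. cons(a, pair(c, cons(m(m(pair(a, b), b, a), c, cons(c, cons(b, a))), b)))  →  cons(a, pair(c, cons(m(a, c, cons(c, cons(b, a))), b)))   [R4 at 2.2.1.1]
2. cons(a, pair(c, cons(m(a, c, cons(c, cons(b, a))), b)))  →  cons(a, pair(c, cons(cons(b, a), b)))   [R1 at 2.2.1]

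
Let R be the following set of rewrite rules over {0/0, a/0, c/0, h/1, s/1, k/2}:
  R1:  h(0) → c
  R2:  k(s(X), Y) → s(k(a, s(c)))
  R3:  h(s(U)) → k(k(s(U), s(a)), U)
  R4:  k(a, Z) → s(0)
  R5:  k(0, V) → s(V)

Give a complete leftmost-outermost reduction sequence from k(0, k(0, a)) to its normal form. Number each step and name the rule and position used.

1. k(0, k(0, a))  →  s(k(0, a))   [R5 at ε]
2. s(k(0, a))  →  s(s(a))   [R5 at 1]

s(s(a))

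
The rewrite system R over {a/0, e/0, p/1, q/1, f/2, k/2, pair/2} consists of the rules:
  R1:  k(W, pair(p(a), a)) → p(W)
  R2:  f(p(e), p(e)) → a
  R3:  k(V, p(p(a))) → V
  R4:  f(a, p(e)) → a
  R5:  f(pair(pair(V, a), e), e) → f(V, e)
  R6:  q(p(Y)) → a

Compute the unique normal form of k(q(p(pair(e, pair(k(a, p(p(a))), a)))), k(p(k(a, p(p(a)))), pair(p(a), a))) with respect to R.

a

1. k(q(p(pair(e, pair(k(a, p(p(a))), a)))), k(p(k(a, p(p(a)))), pair(p(a), a)))  →  k(a, k(p(k(a, p(p(a)))), pair(p(a), a)))   [R6 at 1]
2. k(a, k(p(k(a, p(p(a)))), pair(p(a), a)))  →  k(a, p(p(k(a, p(p(a))))))   [R1 at 2]
3. k(a, p(p(k(a, p(p(a))))))  →  k(a, p(p(a)))   [R3 at 2.1.1]
4. k(a, p(p(a)))  →  a   [R3 at ε]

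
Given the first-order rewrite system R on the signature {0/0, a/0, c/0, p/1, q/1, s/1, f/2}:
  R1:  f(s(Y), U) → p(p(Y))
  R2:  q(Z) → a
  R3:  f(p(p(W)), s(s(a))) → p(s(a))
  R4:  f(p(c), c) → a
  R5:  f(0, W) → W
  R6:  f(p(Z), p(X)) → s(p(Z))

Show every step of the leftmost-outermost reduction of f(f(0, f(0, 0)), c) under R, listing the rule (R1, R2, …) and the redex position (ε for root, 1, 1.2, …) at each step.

c

1. f(f(0, f(0, 0)), c)  →  f(f(0, 0), c)   [R5 at 1]
2. f(f(0, 0), c)  →  f(0, c)   [R5 at 1]
3. f(0, c)  →  c   [R5 at ε]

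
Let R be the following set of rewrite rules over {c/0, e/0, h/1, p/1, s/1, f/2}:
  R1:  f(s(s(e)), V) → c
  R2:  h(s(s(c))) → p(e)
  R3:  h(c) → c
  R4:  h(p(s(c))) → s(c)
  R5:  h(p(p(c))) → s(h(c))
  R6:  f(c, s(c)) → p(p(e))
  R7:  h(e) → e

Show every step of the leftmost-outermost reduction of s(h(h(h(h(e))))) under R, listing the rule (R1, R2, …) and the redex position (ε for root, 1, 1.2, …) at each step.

1. s(h(h(h(h(e)))))  →  s(h(h(h(e))))   [R7 at 1.1.1.1]
2. s(h(h(h(e))))  →  s(h(h(e)))   [R7 at 1.1.1]
3. s(h(h(e)))  →  s(h(e))   [R7 at 1.1]
4. s(h(e))  →  s(e)   [R7 at 1]

s(e)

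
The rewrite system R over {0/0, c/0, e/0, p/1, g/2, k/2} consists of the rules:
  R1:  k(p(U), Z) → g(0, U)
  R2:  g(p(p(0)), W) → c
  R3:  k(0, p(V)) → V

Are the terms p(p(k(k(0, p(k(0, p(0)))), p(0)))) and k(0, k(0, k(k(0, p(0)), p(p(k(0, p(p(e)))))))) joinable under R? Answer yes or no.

no — NF(t₁) = p(p(0)), NF(t₂) = e

Reduce t₁ = p(p(k(k(0, p(k(0, p(0)))), p(0)))):
1. p(p(k(k(0, p(k(0, p(0)))), p(0))))  →  p(p(k(k(0, p(0)), p(0))))   [R3 at 1.1.1]
2. p(p(k(k(0, p(0)), p(0))))  →  p(p(k(0, p(0))))   [R3 at 1.1.1]
3. p(p(k(0, p(0))))  →  p(p(0))   [R3 at 1.1]

Reduce t₂ = k(0, k(0, k(k(0, p(0)), p(p(k(0, p(p(e)))))))):
1. k(0, k(0, k(k(0, p(0)), p(p(k(0, p(p(e))))))))  →  k(0, k(0, k(0, p(p(k(0, p(p(e))))))))   [R3 at 2.2.1]
2. k(0, k(0, k(0, p(p(k(0, p(p(e))))))))  →  k(0, k(0, p(k(0, p(p(e))))))   [R3 at 2.2]
3. k(0, k(0, p(k(0, p(p(e))))))  →  k(0, k(0, p(p(e))))   [R3 at 2]
4. k(0, k(0, p(p(e))))  →  k(0, p(e))   [R3 at 2]
5. k(0, p(e))  →  e   [R3 at ε]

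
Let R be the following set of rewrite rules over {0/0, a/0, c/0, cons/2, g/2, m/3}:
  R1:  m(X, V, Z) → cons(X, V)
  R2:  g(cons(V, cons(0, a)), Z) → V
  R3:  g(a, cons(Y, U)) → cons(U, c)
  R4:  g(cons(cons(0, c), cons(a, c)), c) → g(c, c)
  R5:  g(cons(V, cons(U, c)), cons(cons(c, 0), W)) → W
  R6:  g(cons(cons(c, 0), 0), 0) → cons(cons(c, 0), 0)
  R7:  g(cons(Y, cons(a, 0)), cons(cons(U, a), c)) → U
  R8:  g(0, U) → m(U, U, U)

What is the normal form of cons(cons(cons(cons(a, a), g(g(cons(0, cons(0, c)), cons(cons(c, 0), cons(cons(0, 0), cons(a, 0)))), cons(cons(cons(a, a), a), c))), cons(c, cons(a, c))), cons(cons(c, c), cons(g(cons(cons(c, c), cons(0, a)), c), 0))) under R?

1. cons(cons(cons(cons(a, a), g(g(cons(0, cons(0, c)), cons(cons(c, 0), cons(cons(0, 0), cons(a, 0)))), cons(cons(cons(a, a), a), c))), cons(c, cons(a, c))), cons(cons(c, c), cons(g(cons(cons(c, c), cons(0, a)), c), 0)))  →  cons(cons(cons(cons(a, a), g(cons(cons(0, 0), cons(a, 0)), cons(cons(cons(a, a), a), c))), cons(c, cons(a, c))), cons(cons(c, c), cons(g(cons(cons(c, c), cons(0, a)), c), 0)))   [R5 at 1.1.2.1]
2. cons(cons(cons(cons(a, a), g(cons(cons(0, 0), cons(a, 0)), cons(cons(cons(a, a), a), c))), cons(c, cons(a, c))), cons(cons(c, c), cons(g(cons(cons(c, c), cons(0, a)), c), 0)))  →  cons(cons(cons(cons(a, a), cons(a, a)), cons(c, cons(a, c))), cons(cons(c, c), cons(g(cons(cons(c, c), cons(0, a)), c), 0)))   [R7 at 1.1.2]
3. cons(cons(cons(cons(a, a), cons(a, a)), cons(c, cons(a, c))), cons(cons(c, c), cons(g(cons(cons(c, c), cons(0, a)), c), 0)))  →  cons(cons(cons(cons(a, a), cons(a, a)), cons(c, cons(a, c))), cons(cons(c, c), cons(cons(c, c), 0)))   [R2 at 2.2.1]

cons(cons(cons(cons(a, a), cons(a, a)), cons(c, cons(a, c))), cons(cons(c, c), cons(cons(c, c), 0)))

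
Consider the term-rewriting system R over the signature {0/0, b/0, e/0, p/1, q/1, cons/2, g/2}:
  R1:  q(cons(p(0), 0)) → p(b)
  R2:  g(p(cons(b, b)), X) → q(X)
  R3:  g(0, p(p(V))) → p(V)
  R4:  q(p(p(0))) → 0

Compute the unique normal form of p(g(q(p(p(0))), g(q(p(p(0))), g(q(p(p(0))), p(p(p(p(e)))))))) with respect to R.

1. p(g(q(p(p(0))), g(q(p(p(0))), g(q(p(p(0))), p(p(p(p(e))))))))  →  p(g(0, g(q(p(p(0))), g(q(p(p(0))), p(p(p(p(e))))))))   [R4 at 1.1]
2. p(g(0, g(q(p(p(0))), g(q(p(p(0))), p(p(p(p(e))))))))  →  p(g(0, g(0, g(q(p(p(0))), p(p(p(p(e))))))))   [R4 at 1.2.1]
3. p(g(0, g(0, g(q(p(p(0))), p(p(p(p(e))))))))  →  p(g(0, g(0, g(0, p(p(p(p(e))))))))   [R4 at 1.2.2.1]
4. p(g(0, g(0, g(0, p(p(p(p(e))))))))  →  p(g(0, g(0, p(p(p(e))))))   [R3 at 1.2.2]
5. p(g(0, g(0, p(p(p(e))))))  →  p(g(0, p(p(e))))   [R3 at 1.2]
6. p(g(0, p(p(e))))  →  p(p(e))   [R3 at 1]

p(p(e))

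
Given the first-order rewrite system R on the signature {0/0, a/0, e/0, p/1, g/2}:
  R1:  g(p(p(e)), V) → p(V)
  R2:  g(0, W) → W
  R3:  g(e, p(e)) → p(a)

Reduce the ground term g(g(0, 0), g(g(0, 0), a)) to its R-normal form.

1. g(g(0, 0), g(g(0, 0), a))  →  g(0, g(g(0, 0), a))   [R2 at 1]
2. g(0, g(g(0, 0), a))  →  g(g(0, 0), a)   [R2 at ε]
3. g(g(0, 0), a)  →  g(0, a)   [R2 at 1]
4. g(0, a)  →  a   [R2 at ε]

a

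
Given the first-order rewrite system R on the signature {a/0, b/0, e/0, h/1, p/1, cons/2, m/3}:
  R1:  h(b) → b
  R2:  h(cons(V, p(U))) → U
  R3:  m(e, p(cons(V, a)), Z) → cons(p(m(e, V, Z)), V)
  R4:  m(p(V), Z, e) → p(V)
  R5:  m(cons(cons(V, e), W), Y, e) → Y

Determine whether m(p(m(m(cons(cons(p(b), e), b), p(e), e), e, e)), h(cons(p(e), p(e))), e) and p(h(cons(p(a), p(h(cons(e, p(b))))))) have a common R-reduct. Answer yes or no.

Reduce t₁ = m(p(m(m(cons(cons(p(b), e), b), p(e), e), e, e)), h(cons(p(e), p(e))), e):
1. m(p(m(m(cons(cons(p(b), e), b), p(e), e), e, e)), h(cons(p(e), p(e))), e)  →  p(m(m(cons(cons(p(b), e), b), p(e), e), e, e))   [R4 at ε]
2. p(m(m(cons(cons(p(b), e), b), p(e), e), e, e))  →  p(m(p(e), e, e))   [R5 at 1.1]
3. p(m(p(e), e, e))  →  p(p(e))   [R4 at 1]

Reduce t₂ = p(h(cons(p(a), p(h(cons(e, p(b))))))):
1. p(h(cons(p(a), p(h(cons(e, p(b)))))))  →  p(h(cons(e, p(b))))   [R2 at 1]
2. p(h(cons(e, p(b))))  →  p(b)   [R2 at 1]

no — NF(t₁) = p(p(e)), NF(t₂) = p(b)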